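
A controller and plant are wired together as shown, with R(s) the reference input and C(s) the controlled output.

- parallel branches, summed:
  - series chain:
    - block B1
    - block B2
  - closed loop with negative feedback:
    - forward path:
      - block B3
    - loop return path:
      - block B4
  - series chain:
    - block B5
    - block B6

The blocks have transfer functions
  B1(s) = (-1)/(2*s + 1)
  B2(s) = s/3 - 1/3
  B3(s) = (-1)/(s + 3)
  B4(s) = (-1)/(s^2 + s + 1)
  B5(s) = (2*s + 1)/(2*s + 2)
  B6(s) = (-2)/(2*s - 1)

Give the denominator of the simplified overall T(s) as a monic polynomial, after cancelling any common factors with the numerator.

Step 1. multiply B1, B2 (series): (1 - s)/(6*s + 3)
Step 2. collapse the loop (B3 forward, B4 return): (-s^2 - s - 1)/(s^3 + 4*s^2 + 4*s + 4)
Step 3. series reduction of B5, B6: (-2*s - 1)/(2*s^2 + s - 1)
Step 4. reduce the parallel group (B1*B2), [B3/(1+B3*B4)], (B5*B6): (-2*s^6 - 31*s^5 - 86*s^4 - 117*s^3 - 106*s^2 - 50*s - 13)/(12*s^6 + 60*s^5 + 93*s^4 + 81*s^3 + 24*s^2 - 24*s - 12)
The result of step 4 is T(s) in lowest terms. Its denominator has leading coefficient 12; dividing the denominator through by 12 makes it monic.

Therefore the answer is s^6 + 5*s^5 + 31*s^4/4 + 27*s^3/4 + 2*s^2 - 2*s - 1.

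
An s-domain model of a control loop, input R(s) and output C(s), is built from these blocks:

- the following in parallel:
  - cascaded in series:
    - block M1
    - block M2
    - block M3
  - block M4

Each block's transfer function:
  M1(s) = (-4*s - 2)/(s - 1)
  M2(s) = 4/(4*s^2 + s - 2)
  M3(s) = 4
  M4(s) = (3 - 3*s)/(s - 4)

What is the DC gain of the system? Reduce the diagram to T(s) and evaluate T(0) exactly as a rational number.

Answer: -67/4

Working:
[1] reduce the series chain M1, M2, M3: (-64*s - 32)/(4*s^3 - 3*s^2 - 3*s + 2)
[2] sum the parallel branches (M1*M2*M3), M4: (-12*s^4 + 21*s^3 - 64*s^2 + 209*s + 134)/(4*s^4 - 19*s^3 + 9*s^2 + 14*s - 8)
Evaluating the step-2 result (the overall T(s)) at s = 0 gives T(0) = 134/(-8) = -67/4.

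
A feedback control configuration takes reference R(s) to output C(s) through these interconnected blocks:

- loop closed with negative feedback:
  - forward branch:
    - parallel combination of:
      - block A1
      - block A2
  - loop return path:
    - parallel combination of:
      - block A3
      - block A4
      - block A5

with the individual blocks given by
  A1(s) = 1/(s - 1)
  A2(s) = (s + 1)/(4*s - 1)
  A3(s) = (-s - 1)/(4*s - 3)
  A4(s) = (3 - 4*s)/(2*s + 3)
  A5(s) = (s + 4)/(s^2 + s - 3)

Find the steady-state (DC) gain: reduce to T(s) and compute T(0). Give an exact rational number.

[1] sum the parallel branches A1, A2 = (s^2 + 4*s - 2)/(4*s^2 - 5*s + 1)
[2] sum the parallel branches A3, A4, A5 = (-18*s^4 + 9*s^3 + 99*s^2 - 54*s)/(8*s^4 + 14*s^3 - 27*s^2 - 27*s + 27)
[3] reduce the feedback loop with forward (A1+A2) and return (A3+A4+A5) = (8*s^6 + 46*s^5 + 13*s^4 - 163*s^3 - 27*s^2 + 162*s - 54)/(14*s^6 - 47*s^5 + s^4 + 365*s^3 - 198*s^2 - 54*s + 27)
The step-3 result is T(s). Setting s = 0: T(0) = -54/27 = -2.

Final answer: -2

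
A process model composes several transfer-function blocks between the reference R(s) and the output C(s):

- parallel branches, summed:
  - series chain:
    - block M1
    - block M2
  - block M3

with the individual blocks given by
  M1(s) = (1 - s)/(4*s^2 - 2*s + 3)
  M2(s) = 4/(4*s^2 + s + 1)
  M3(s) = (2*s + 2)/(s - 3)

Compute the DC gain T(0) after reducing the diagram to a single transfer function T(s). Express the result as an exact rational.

Reducing step by step:

Step 1 - cascade M1, M2; result (4 - 4*s)/(16*s^4 - 4*s^3 + 14*s^2 + s + 3)
Step 2 - sum the parallel branches (M1*M2), M3; result (32*s^5 + 24*s^4 + 20*s^3 + 26*s^2 + 24*s - 6)/(16*s^5 - 52*s^4 + 26*s^3 - 41*s^2 - 9)
The step-2 result is T(s). Setting s = 0: T(0) = -6/(-9) = 2/3.

Answer: 2/3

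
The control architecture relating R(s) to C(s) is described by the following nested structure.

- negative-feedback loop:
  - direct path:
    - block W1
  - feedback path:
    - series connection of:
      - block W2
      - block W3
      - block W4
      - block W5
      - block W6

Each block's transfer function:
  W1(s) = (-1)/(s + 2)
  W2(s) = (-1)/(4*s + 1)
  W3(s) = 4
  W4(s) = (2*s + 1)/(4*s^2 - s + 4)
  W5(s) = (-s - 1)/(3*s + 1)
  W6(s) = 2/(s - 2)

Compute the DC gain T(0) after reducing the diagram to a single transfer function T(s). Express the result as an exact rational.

Reducing step by step:

1. reduce the series chain W2, W3, W4, W5, W6 = (16*s^2 + 24*s + 8)/(48*s^5 - 80*s^4 + 13*s^3 - 63*s^2 - 50*s - 8)
2. collapse the loop (W1 forward, (W2*W3*W4*W5*W6) return) = (-48*s^5 + 80*s^4 - 13*s^3 + 63*s^2 + 50*s + 8)/(48*s^6 + 16*s^5 - 147*s^4 - 37*s^3 - 192*s^2 - 132*s - 24)
Step 2 gives the overall T(s). Then T(0) = 8/(-24) = -1/3.

Answer: -1/3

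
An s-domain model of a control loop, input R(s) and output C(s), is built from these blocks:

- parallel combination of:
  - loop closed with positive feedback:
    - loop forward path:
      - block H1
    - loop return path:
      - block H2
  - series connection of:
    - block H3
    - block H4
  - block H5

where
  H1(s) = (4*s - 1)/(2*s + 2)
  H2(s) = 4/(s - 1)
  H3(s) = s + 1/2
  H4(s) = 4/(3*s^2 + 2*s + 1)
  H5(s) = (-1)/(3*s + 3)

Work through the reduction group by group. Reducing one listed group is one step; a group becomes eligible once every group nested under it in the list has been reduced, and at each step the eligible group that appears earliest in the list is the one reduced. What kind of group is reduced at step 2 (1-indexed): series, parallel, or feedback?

(1) reduce the feedback loop with forward H1 and return H2
(2) combine H3, H4 in series
(3) add [H1/(1-H1*H2)], (H3*H4), H5 (parallel)
So the answer for step 2 is series.

Final answer: series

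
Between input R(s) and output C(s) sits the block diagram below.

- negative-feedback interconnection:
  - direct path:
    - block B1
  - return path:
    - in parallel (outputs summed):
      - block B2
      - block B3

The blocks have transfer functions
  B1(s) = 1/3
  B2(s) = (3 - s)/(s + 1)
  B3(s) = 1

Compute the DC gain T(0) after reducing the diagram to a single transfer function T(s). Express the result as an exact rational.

Answer: 1/7

Working:
Step 1: combine B2, B3 in parallel = 4/(s + 1)
Step 2: feedback reduction of B1, (B2+B3) = (s + 1)/(3*s + 7)
Evaluating the step-2 result (the overall T(s)) at s = 0 gives T(0) = 1/7.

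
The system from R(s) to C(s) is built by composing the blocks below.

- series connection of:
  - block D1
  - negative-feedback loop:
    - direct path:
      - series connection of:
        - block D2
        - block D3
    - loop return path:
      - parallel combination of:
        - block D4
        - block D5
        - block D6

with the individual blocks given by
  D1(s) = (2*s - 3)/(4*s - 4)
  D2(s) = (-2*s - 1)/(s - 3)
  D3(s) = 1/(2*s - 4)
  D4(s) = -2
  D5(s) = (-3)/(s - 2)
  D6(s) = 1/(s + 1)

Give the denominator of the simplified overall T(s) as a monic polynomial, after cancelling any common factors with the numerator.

[1] cascade D2, D3 = (-2*s - 1)/(2*s^2 - 10*s + 12)
[2] sum the parallel branches D4, D5, D6 = (-2*s^2 - 1)/(s^2 - s - 2)
[3] close the feedback loop around (D2*D3), (D4+D5+D6) = (-2*s^3 + s^2 + 5*s + 2)/(2*s^4 - 8*s^3 + 20*s^2 + 10*s - 23)
[4] cascade D1, [(D2*D3)/(1+(D2*D3)*(D4+D5+D6))] = (-4*s^4 + 8*s^3 + 7*s^2 - 11*s - 6)/(8*s^5 - 40*s^4 + 112*s^3 - 40*s^2 - 132*s + 92)
No further cancellation is possible in the step-4 result, so that is T(s). Its denominator becomes monic after dividing by the leading coefficient 8.

Answer: s^5 - 5*s^4 + 14*s^3 - 5*s^2 - 33*s/2 + 23/2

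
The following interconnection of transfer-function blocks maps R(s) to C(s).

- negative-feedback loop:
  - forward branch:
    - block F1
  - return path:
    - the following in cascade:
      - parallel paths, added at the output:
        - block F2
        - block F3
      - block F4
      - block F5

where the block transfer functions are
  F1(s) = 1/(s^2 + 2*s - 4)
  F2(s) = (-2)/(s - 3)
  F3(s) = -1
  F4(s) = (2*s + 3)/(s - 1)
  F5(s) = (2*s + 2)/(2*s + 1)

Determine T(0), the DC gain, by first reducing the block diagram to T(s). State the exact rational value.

1. add F2, F3 (parallel) = (1 - s)/(s - 3)
2. multiply (F2+F3), F4, F5 (series) = (-4*s^2 - 10*s - 6)/(2*s^2 - 5*s - 3)
3. collapse the loop (F1 forward, ((F2+F3)*F4*F5) return) = (2*s^2 - 5*s - 3)/(2*s^4 - s^3 - 25*s^2 + 4*s + 6)
That last expression is T(s); at s = 0 only the constant terms survive, so T(0) = -3/6 = -1/2.

Answer: -1/2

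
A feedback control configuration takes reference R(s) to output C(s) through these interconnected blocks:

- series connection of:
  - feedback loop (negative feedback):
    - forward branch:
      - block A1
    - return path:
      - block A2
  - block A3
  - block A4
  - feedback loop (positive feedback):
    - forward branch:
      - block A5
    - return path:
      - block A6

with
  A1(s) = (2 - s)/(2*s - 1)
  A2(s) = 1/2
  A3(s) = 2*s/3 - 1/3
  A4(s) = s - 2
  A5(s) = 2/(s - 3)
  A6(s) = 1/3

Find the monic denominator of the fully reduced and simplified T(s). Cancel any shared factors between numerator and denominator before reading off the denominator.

(1) reduce the feedback loop with forward A1 and return A2 gives (4 - 2*s)/(3*s)
(2) close the feedback loop around A5, A6 gives 6/(3*s - 11)
(3) cascade [A1/(1+A1*A2)], A3, A4, [A5/(1-A5*A6)] gives (-8*s^3 + 36*s^2 - 48*s + 16)/(9*s^2 - 33*s)
The result of step 3 is T(s) in lowest terms. Its denominator has leading coefficient 9; dividing the denominator through by 9 makes it monic.

Hence the answer: s^2 - 11*s/3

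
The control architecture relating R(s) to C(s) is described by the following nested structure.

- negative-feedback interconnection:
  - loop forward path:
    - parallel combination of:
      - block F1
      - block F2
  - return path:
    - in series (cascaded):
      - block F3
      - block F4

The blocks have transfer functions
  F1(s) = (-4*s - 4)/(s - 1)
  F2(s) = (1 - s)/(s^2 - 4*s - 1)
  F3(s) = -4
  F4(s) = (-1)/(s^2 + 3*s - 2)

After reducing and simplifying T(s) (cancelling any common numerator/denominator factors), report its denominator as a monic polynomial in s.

The answer is s^5 - 2*s^4 - 30*s^3 + 64*s^2 + 85*s + 10.

Reasoning:
[1] reduce the parallel group F1, F2 gives (-4*s^3 + 11*s^2 + 22*s + 3)/(s^3 - 5*s^2 + 3*s + 1)
[2] cascade F3, F4 gives 4/(s^2 + 3*s - 2)
[3] feedback reduction of (F1+F2), (F3*F4) gives (-4*s^5 - s^4 + 63*s^3 + 47*s^2 - 35*s - 6)/(s^5 - 2*s^4 - 30*s^3 + 64*s^2 + 85*s + 10)
T(s) is the step-3 result (common factors already cancelled). Leading coefficient of the denominator: 1, so no rescaling is needed.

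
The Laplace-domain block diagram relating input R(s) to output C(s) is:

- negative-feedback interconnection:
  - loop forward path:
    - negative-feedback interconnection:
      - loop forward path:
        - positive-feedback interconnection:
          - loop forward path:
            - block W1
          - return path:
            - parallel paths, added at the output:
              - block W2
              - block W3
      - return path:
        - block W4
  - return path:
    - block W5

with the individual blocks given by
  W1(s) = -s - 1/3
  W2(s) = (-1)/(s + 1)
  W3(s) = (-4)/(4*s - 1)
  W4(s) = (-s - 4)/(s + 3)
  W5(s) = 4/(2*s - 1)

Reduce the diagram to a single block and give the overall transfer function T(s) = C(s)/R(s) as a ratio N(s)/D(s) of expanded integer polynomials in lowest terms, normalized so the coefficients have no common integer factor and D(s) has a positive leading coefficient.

First reduce the diagram to T(s).

Step 1. sum the parallel branches W2, W3, giving (-8*s - 3)/(4*s^2 + 3*s - 1)
Step 2. collapse the loop (W1 forward, (W2+W3) return), giving (12*s^3 + 13*s^2 - 1)/(12*s^2 + 8*s + 6)
Step 3. close the feedback loop around [W1/(1-W1*(W2+W3))], W4, giving (-12*s^4 - 49*s^3 - 39*s^2 + s + 3)/(12*s^4 + 49*s^3 + 8*s^2 - 31*s - 22)
Step 4. apply the feedback formula to [[W1/(1-W1*(W2+W3))]/(1+[W1/(1-W1*(W2+W3))]*W4)], W5, which is the overall transfer function T(s) = C(s)/R(s) in lowest terms

Answer: (-24*s^5 - 86*s^4 - 29*s^3 + 41*s^2 + 5*s - 3)/(24*s^5 + 38*s^4 - 229*s^3 - 226*s^2 - 9*s + 34)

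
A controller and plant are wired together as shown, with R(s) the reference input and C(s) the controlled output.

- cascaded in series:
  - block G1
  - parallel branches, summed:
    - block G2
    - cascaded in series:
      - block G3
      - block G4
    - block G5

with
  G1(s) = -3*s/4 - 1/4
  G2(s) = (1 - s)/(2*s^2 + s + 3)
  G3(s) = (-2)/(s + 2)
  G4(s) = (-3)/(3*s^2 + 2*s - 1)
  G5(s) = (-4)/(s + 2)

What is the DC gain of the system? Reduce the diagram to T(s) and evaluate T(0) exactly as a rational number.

The answer is 7/6.

Reasoning:
[1] combine G3, G4 in series: 6/(3*s^3 + 8*s^2 + 3*s - 2)
[2] combine G2, (G3*G4), G5 in parallel: (-27*s^4 - 33*s^3 - 19*s^2 - 9*s + 28)/(6*s^5 + 19*s^4 + 23*s^3 + 23*s^2 + 7*s - 6)
[3] combine G1, (G2+(G3*G4)+G5) in series: (81*s^5 + 126*s^4 + 90*s^3 + 46*s^2 - 75*s - 28)/(24*s^5 + 76*s^4 + 92*s^3 + 92*s^2 + 28*s - 24)
That last expression is T(s); at s = 0 only the constant terms survive, so T(0) = -28/(-24) = 7/6.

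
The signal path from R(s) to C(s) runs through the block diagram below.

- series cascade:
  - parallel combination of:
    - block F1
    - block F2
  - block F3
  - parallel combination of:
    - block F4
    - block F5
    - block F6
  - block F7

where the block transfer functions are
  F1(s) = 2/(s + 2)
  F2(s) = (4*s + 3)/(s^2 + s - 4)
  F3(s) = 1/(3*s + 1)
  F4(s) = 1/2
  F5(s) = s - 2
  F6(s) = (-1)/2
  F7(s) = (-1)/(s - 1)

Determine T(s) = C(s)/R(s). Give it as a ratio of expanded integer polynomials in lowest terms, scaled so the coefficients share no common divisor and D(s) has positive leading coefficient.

The answer is (-6*s^3 - s^2 + 28*s - 4)/(3*s^5 + 7*s^4 - 13*s^3 - 23*s^2 + 18*s + 8).

Reasoning:
[1] add F1, F2 (parallel) = (6*s^2 + 13*s - 2)/(s^3 + 3*s^2 - 2*s - 8)
[2] combine F4, F5, F6 in parallel = s - 2
[3] series reduction of (F1+F2), F3, (F4+F5+F6), F7: this yields T(s), and no further normalization is needed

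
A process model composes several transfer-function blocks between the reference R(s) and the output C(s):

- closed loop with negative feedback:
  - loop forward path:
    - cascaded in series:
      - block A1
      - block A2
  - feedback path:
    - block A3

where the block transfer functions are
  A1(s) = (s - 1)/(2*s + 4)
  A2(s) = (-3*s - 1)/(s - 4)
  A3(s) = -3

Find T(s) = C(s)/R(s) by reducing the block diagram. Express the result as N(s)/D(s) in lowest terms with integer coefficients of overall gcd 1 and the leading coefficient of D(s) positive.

Step 1 - multiply A1, A2 (series) = (-3*s^2 + 2*s + 1)/(2*s^2 - 4*s - 16)
Step 2 - close the feedback loop around (A1*A2), A3, giving the overall T(s)

Therefore the answer is (-3*s^2 + 2*s + 1)/(11*s^2 - 10*s - 19).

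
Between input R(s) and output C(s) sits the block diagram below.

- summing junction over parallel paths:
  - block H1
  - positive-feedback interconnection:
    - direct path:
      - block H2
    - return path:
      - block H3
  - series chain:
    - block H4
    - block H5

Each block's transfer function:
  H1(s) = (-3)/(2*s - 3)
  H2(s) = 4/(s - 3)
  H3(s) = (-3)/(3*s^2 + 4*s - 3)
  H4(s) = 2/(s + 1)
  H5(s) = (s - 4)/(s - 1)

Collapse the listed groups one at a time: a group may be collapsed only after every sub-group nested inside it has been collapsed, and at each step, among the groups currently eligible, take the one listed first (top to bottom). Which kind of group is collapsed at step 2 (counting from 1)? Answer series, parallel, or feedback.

[1] reduce the feedback loop with forward H2 and return H3
[2] multiply H4, H5 (series)
[3] combine H1, [H2/(1-H2*H3)], (H4*H5) in parallel
Step 2: series.

Hence the answer: series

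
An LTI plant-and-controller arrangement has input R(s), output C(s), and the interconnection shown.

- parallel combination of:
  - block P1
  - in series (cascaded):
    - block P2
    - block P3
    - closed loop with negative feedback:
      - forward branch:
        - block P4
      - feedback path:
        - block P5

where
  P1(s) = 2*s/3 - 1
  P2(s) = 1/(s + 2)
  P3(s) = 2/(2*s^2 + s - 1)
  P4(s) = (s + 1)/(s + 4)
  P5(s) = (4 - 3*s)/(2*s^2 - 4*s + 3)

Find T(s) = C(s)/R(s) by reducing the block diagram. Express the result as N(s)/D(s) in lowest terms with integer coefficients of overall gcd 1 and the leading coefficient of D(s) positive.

Answer: (8*s^6 + 4*s^5 - 74*s^4 + 63*s^3 + 174*s^2 - 304*s + 114)/(12*s^5 + 24*s^4 - 75*s^3 - 18*s^2 + 216*s - 96)

Working:
[1] collapse the loop (P4 forward, P5 return); result (2*s^3 - 2*s^2 - s + 3)/(2*s^3 + s^2 - 12*s + 16)
[2] combine P2, P3, [P4/(1+P4*P5)] in series; result (4*s^2 - 8*s + 6)/(4*s^5 + 8*s^4 - 25*s^3 - 6*s^2 + 72*s - 32)
[3] parallel reduction of P1, (P2*P3*[P4/(1+P4*P5)]), giving the overall T(s)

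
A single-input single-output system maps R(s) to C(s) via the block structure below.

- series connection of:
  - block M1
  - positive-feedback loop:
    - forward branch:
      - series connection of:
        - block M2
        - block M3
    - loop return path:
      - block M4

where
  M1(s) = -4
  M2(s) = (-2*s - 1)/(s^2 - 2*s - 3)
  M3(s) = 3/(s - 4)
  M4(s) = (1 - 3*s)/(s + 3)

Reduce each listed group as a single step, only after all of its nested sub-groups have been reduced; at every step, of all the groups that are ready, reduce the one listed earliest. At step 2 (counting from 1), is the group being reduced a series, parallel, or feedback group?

Answer: feedback

Working:
(1) cascade M2, M3
(2) reduce the feedback loop with forward (M2*M3) and return M4
(3) cascade M1, [(M2*M3)/(1-(M2*M3)*M4)]
Step 2 collapses a feedback group.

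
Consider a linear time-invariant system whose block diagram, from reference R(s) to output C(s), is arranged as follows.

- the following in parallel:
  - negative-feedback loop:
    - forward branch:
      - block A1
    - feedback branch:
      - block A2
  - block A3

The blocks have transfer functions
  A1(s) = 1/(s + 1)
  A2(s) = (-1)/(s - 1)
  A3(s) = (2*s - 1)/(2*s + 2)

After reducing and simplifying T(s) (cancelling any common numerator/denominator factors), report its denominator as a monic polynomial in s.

First reduce the diagram to T(s).

[1] feedback reduction of A1, A2 gives (s - 1)/(s^2 - 2)
[2] sum the parallel branches [A1/(1+A1*A2)], A3 gives (2*s^3 + s^2 - 4*s)/(2*s^3 + 2*s^2 - 4*s - 4)
T(s) is the step-2 result (common factors already cancelled). Leading coefficient of the denominator: 2. Divide through by 2 for the monic polynomial.

Answer: s^3 + s^2 - 2*s - 2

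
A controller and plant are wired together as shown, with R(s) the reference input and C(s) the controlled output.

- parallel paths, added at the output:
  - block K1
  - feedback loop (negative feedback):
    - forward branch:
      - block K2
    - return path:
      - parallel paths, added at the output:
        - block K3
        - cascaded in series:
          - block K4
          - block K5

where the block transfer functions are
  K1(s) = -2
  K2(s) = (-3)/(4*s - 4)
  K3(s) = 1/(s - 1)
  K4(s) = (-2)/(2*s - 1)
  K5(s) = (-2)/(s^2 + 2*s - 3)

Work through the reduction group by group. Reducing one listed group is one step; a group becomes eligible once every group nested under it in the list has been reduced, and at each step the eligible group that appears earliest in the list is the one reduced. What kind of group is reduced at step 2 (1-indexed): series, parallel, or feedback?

(1) multiply K4, K5 (series)
(2) sum the parallel branches K3, (K4*K5)
(3) close the feedback loop around K2, (K3+(K4*K5))
(4) reduce the parallel group K1, [K2/(1+K2*(K3+(K4*K5)))]
Step 2: parallel.

Answer: parallel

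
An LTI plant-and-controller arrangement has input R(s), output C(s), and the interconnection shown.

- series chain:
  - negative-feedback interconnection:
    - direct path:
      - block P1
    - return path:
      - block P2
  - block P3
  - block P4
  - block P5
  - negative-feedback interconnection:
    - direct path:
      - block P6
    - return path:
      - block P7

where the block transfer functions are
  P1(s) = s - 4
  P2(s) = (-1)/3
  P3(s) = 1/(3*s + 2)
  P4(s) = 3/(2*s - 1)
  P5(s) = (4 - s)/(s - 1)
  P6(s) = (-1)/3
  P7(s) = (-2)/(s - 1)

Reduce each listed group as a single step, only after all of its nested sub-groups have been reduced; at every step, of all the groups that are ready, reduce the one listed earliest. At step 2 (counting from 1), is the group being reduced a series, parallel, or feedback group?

Step 1: feedback reduction of P1, P2
Step 2: collapse the loop (P6 forward, P7 return)
Step 3: series reduction of [P1/(1+P1*P2)], P3, P4, P5, [P6/(1+P6*P7)]
Step 2: feedback.

Final answer: feedback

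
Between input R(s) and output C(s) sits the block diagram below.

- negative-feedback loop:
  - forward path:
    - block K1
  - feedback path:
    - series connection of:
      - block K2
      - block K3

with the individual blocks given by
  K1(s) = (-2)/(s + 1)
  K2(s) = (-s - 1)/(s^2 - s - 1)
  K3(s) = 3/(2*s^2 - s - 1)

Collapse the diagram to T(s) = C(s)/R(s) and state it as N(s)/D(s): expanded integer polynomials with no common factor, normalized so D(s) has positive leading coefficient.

Answer: (-4*s^4 + 6*s^3 + 4*s^2 - 4*s - 2)/(2*s^5 - s^4 - 5*s^3 + 9*s + 7)

Working:
Step 1. multiply K2, K3 (series): (-3*s - 3)/(2*s^4 - 3*s^3 - 2*s^2 + 2*s + 1)
Step 2. apply the feedback formula to K1, (K2*K3); the result is T(s) itself (integer coefficients, no common factor, positive leading denominator coefficient)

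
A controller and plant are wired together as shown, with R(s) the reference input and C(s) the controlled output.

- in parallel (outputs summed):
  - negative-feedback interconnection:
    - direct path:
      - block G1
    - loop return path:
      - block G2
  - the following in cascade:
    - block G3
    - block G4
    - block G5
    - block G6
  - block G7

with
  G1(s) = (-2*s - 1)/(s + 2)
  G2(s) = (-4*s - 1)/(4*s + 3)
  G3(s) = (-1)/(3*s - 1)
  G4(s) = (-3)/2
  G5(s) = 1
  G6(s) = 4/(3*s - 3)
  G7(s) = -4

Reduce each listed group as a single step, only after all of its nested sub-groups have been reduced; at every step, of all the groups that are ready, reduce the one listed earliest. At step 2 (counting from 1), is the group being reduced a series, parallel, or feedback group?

Reducing step by step:

Step 1 - collapse the loop (G1 forward, G2 return)
Step 2 - cascade G3, G4, G5, G6
Step 3 - add [G1/(1+G1*G2)], (G3*G4*G5*G6), G7 (parallel)
Step 2 collapses a series group.

Answer: series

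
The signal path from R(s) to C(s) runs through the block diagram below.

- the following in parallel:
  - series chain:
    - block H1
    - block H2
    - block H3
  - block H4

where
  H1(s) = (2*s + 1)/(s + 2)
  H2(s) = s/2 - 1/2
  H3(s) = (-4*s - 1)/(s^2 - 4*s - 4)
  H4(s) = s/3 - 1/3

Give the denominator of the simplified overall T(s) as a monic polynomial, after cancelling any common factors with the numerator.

Answer: s^3 - 2*s^2 - 12*s - 8

Working:
[1] combine H1, H2, H3 in series: (-8*s^3 + 2*s^2 + 5*s + 1)/(2*s^3 - 4*s^2 - 24*s - 16)
[2] sum the parallel branches (H1*H2*H3), H4: (2*s^4 - 30*s^3 - 14*s^2 + 23*s + 19)/(6*s^3 - 12*s^2 - 72*s - 48)
T(s) is the step-2 result (common factors already cancelled). Leading coefficient of the denominator: 6. Divide through by 6 for the monic polynomial.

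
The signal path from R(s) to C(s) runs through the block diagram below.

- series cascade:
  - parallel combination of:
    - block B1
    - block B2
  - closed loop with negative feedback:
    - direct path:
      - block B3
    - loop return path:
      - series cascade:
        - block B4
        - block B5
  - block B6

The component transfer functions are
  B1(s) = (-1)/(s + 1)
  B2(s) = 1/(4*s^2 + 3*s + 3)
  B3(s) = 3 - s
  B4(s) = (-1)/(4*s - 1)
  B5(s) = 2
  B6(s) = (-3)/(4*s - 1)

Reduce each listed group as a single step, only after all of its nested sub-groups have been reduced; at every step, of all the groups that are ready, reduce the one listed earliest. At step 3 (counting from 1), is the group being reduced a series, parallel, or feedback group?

(1) parallel reduction of B1, B2
(2) combine B4, B5 in series
(3) close the feedback loop around B3, (B4*B5)
(4) reduce the series chain (B1+B2), [B3/(1+B3*(B4*B5))], B6
Step 3 collapses a feedback group.

Hence the answer: feedback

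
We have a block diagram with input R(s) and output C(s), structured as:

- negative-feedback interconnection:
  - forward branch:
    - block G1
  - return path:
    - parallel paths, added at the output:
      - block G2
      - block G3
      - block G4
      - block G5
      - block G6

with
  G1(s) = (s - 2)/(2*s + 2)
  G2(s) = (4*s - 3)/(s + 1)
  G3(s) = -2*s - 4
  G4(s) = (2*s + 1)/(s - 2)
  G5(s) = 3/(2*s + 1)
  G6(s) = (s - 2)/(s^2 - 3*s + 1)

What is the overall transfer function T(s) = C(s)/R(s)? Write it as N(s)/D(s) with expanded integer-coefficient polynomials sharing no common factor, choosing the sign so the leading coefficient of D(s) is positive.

Step 1: parallel reduction of G2, G3, G4, G5, G6 gives (-4*s^6 + 18*s^5 - 13*s^4 + 7*s^3 - 68*s^2 + 8*s + 13)/(2*s^5 - 7*s^4 + 12*s^2 + s - 2)
Step 2: close the feedback loop around G1, (G2+G3+G4+G5+G6), giving the overall T(s)

Therefore the answer is (-2*s^5 + 7*s^4 - 12*s^2 - s + 2)/(4*s^6 - 22*s^5 + 15*s^4 + 11*s^3 + 80*s^2 - 10*s - 15).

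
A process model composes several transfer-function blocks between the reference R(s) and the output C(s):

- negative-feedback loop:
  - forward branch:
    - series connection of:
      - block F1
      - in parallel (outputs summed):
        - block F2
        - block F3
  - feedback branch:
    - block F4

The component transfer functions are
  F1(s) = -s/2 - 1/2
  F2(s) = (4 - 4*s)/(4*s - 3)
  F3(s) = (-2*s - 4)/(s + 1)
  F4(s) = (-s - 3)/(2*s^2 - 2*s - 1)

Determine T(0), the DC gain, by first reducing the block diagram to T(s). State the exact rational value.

Step 1 - reduce the parallel group F2, F3, giving (-12*s^2 - 10*s + 16)/(4*s^2 + s - 3)
Step 2 - reduce the series chain F1, (F2+F3), giving (6*s^2 + 5*s - 8)/(4*s - 3)
Step 3 - collapse the loop ((F1*(F2+F3)) forward, F4 return), giving (12*s^4 - 2*s^3 - 32*s^2 + 11*s + 8)/(2*s^3 - 37*s^2 - 5*s + 27)
Step 3 gives the overall T(s). Then T(0) = 8/27.

Hence the answer: 8/27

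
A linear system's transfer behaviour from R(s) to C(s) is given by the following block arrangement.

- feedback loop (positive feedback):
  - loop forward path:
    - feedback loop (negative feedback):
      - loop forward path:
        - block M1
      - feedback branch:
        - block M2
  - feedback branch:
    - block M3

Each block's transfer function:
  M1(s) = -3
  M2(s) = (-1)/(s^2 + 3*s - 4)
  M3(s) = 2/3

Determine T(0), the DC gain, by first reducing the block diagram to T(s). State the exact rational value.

[1] reduce the feedback loop with forward M1 and return M2; result (-3*s^2 - 9*s + 12)/(s^2 + 3*s - 1)
[2] close the feedback loop around [M1/(1+M1*M2)], M3; result (-s^2 - 3*s + 4)/(s^2 + 3*s - 3)
That last expression is T(s); at s = 0 only the constant terms survive, so T(0) = 4/(-3) = -4/3.

Final answer: -4/3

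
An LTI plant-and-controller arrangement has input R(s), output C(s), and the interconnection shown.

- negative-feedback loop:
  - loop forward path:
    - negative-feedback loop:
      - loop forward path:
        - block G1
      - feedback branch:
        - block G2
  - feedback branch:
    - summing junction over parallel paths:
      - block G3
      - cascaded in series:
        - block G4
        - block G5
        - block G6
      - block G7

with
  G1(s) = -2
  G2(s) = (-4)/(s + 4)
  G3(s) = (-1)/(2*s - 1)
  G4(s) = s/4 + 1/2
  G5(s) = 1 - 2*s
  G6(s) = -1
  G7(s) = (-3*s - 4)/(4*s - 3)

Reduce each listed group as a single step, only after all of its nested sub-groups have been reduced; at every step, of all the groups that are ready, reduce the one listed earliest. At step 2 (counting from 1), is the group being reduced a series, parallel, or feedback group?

1. feedback reduction of G1, G2
2. series reduction of G4, G5, G6
3. reduce the parallel group G3, (G4*G5*G6), G7
4. reduce the feedback loop with forward [G1/(1+G1*G2)] and return (G3+(G4*G5*G6)+G7)
The group at step 2 is a series group.

Answer: series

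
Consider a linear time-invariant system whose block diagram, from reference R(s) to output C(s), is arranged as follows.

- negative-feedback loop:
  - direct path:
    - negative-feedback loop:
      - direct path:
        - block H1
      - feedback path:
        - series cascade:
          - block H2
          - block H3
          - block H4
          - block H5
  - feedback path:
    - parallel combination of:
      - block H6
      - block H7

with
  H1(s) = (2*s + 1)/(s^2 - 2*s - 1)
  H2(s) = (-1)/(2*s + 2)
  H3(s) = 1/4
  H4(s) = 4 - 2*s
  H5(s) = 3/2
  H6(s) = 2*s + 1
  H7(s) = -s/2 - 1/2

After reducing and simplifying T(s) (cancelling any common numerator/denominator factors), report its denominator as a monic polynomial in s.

Answer: s^3 + 21*s^2/16 - 9*s/32 - 5/16

Working:
Step 1: multiply H2, H3, H4, H5 (series): (3*s - 6)/(8*s + 8)
Step 2: feedback reduction of H1, (H2*H3*H4*H5): (16*s^2 + 24*s + 8)/(8*s^3 - 2*s^2 - 33*s - 14)
Step 3: parallel reduction of H6, H7: 3*s/2 + 1/2
Step 4: feedback reduction of [H1/(1+H1*(H2*H3*H4*H5))], (H6+H7): (16*s^2 + 24*s + 8)/(32*s^3 + 42*s^2 - 9*s - 10)
That last expression is T(s), already simplified. Scaling its denominator by 1/32 (the reciprocal of the leading coefficient) yields the monic denominator.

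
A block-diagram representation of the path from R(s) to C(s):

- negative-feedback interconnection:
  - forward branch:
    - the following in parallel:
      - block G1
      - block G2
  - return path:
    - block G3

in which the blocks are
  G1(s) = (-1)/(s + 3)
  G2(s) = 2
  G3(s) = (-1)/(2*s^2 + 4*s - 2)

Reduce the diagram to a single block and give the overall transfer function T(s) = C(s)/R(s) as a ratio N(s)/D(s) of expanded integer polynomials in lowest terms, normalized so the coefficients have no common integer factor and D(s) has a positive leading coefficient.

1. combine G1, G2 in parallel: (2*s + 5)/(s + 3)
2. close the feedback loop around (G1+G2), G3: this yields T(s), and no further normalization is needed

Therefore the answer is (4*s^3 + 18*s^2 + 16*s - 10)/(2*s^3 + 10*s^2 + 8*s - 11).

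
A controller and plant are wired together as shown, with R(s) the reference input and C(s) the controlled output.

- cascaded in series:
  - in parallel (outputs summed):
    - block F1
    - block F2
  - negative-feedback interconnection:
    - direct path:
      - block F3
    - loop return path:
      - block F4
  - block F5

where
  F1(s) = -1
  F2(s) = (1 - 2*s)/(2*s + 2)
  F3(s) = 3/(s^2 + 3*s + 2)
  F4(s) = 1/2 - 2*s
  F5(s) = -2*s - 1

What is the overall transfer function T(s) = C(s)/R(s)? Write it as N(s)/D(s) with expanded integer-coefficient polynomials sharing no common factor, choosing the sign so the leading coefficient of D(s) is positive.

Step 1. parallel reduction of F1, F2 = (-4*s - 1)/(2*s + 2)
Step 2. apply the feedback formula to F3, F4 = 6/(2*s^2 - 6*s + 7)
Step 3. combine (F1+F2), [F3/(1+F3*F4)], F5 in series, which is the overall transfer function T(s) = C(s)/R(s) in lowest terms

Hence the answer: (24*s^2 + 18*s + 3)/(2*s^3 - 4*s^2 + s + 7)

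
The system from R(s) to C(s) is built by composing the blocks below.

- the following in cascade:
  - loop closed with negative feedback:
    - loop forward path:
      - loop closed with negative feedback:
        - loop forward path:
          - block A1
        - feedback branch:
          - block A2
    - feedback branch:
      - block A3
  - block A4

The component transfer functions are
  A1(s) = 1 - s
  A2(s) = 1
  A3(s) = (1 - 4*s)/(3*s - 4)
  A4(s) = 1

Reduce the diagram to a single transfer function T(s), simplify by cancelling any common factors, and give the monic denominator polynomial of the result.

[1] apply the feedback formula to A1, A2 = (s - 1)/(s - 2)
[2] apply the feedback formula to [A1/(1+A1*A2)], A3 = (-3*s^2 + 7*s - 4)/(s^2 + 5*s - 7)
[3] multiply [[A1/(1+A1*A2)]/(1+[A1/(1+A1*A2)]*A3)], A4 (series) = (-3*s^2 + 7*s - 4)/(s^2 + 5*s - 7)
No further cancellation is possible in the step-3 result, so that is T(s). Its denominator is already monic.

Final answer: s^2 + 5*s - 7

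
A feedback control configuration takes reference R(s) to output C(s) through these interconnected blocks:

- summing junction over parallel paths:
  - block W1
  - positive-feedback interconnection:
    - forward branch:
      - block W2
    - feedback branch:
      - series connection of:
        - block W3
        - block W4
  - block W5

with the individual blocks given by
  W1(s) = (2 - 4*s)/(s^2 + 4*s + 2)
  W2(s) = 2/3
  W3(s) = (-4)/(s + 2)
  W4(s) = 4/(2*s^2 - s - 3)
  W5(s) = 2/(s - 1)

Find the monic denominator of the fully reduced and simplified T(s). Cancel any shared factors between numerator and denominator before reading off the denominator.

[1] multiply W3, W4 (series): (-16)/(2*s^3 + 3*s^2 - 5*s - 6)
[2] collapse the loop (W2 forward, (W3*W4) return): (4*s^3 + 6*s^2 - 10*s - 12)/(6*s^3 + 9*s^2 - 15*s + 14)
[3] sum the parallel branches W1, [W2/(1-W2*(W3*W4))], W5: (4*s^6 + 6*s^5 + 66*s^4 + 106*s^3 - 248*s^2 + 210*s + 52)/(6*s^6 + 27*s^5 - 61*s^3 + 54*s^2 + 2*s - 28)
That last expression is T(s), already simplified. Scaling its denominator by 1/6 (the reciprocal of the leading coefficient) yields the monic denominator.

Answer: s^6 + 9*s^5/2 - 61*s^3/6 + 9*s^2 + s/3 - 14/3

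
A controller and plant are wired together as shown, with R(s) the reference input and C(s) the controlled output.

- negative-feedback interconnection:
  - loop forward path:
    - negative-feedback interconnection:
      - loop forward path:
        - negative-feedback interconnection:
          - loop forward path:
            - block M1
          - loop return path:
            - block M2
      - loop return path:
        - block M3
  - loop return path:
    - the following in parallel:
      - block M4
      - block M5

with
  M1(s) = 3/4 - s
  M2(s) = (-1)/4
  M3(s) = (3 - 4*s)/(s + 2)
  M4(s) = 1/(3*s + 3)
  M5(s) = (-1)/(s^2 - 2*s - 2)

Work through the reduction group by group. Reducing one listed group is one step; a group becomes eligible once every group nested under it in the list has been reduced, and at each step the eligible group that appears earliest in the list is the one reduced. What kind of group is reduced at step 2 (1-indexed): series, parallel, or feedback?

The answer is feedback.

Reasoning:
Step 1 - apply the feedback formula to M1, M2
Step 2 - apply the feedback formula to [M1/(1+M1*M2)], M3
Step 3 - parallel reduction of M4, M5
Step 4 - collapse the loop ([[M1/(1+M1*M2)]/(1+[M1/(1+M1*M2)]*M3)] forward, (M4+M5) return)
Step 2: feedback.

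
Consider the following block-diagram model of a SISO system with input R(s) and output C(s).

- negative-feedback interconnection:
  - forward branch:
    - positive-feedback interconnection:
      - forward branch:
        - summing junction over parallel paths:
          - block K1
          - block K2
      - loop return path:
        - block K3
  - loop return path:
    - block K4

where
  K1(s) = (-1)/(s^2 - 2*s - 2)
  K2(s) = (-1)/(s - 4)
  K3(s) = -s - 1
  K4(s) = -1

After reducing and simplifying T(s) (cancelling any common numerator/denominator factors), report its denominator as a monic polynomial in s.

Step 1 - combine K1, K2 in parallel = (-s^2 + s + 6)/(s^3 - 6*s^2 + 6*s + 8)
Step 2 - feedback reduction of (K1+K2), K3 = (s^2 - s - 6)/(6*s^2 - 13*s - 14)
Step 3 - close the feedback loop around [(K1+K2)/(1-(K1+K2)*K3)], K4 = (s^2 - s - 6)/(5*s^2 - 12*s - 8)
The result of step 3 is T(s) in lowest terms. Its denominator has leading coefficient 5; dividing the denominator through by 5 makes it monic.

Answer: s^2 - 12*s/5 - 8/5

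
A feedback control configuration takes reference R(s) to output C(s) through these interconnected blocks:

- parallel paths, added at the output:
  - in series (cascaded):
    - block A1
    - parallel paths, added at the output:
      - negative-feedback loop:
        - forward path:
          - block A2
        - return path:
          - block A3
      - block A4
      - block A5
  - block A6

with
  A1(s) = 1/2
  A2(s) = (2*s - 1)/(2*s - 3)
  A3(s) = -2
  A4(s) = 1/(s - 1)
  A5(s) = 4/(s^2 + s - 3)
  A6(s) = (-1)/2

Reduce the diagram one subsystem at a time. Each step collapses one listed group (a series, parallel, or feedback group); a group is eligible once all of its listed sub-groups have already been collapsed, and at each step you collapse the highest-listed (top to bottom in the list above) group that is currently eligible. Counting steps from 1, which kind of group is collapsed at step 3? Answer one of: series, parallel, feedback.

Reducing step by step:

(1) close the feedback loop around A2, A3
(2) parallel reduction of [A2/(1+A2*A3)], A4, A5
(3) multiply A1, ([A2/(1+A2*A3)]+A4+A5) (series)
(4) parallel reduction of (A1*([A2/(1+A2*A3)]+A4+A5)), A6
Step 3 collapses a series group.

Answer: series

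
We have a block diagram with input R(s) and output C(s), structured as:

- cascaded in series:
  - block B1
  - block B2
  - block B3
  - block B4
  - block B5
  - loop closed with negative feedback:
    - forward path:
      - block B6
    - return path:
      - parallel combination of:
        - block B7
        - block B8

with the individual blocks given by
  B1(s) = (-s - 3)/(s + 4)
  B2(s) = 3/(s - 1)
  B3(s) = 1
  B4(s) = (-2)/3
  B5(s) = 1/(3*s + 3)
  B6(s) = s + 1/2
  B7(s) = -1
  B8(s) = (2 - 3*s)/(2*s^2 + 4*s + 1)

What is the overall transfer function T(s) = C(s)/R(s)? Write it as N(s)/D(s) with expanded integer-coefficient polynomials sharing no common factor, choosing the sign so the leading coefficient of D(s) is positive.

(1) combine B7, B8 in parallel gives (-2*s^2 - 7*s + 1)/(2*s^2 + 4*s + 1)
(2) close the feedback loop around B6, (B7+B8) gives (-4*s^3 - 10*s^2 - 6*s - 1)/(4*s^3 + 12*s^2 - 3*s - 3)
(3) series reduction of B1, B2, B3, B4, B5, [B6/(1+B6*(B7+B8))]; the result is T(s) itself (integer coefficients, no common factor, positive leading denominator coefficient)

Hence the answer: (-8*s^4 - 44*s^3 - 72*s^2 - 38*s - 6)/(12*s^6 + 84*s^5 + 123*s^4 - 129*s^3 - 171*s^2 + 45*s + 36)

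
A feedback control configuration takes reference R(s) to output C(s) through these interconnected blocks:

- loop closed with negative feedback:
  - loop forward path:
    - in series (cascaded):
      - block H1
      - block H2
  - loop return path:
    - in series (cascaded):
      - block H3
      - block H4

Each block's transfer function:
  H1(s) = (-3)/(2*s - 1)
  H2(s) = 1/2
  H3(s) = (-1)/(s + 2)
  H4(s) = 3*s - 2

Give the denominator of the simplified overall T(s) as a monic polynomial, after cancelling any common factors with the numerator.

Answer: s^2 + 15*s/4 - 5/2

Working:
Step 1. combine H1, H2 in series, giving (-3)/(4*s - 2)
Step 2. combine H3, H4 in series, giving (2 - 3*s)/(s + 2)
Step 3. feedback reduction of (H1*H2), (H3*H4), giving (-3*s - 6)/(4*s^2 + 15*s - 10)
No further cancellation is possible in the step-3 result, so that is T(s). Its denominator becomes monic after dividing by the leading coefficient 4.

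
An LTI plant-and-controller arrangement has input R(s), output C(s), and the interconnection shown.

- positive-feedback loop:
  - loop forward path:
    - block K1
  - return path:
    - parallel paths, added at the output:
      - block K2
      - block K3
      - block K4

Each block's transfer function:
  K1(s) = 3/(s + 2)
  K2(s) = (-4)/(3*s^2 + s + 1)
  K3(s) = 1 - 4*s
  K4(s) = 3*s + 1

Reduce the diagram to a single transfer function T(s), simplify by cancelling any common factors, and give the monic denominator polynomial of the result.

Step 1. parallel reduction of K2, K3, K4 -> (-3*s^3 + 5*s^2 + s - 2)/(3*s^2 + s + 1)
Step 2. apply the feedback formula to K1, (K2+K3+K4) -> (9*s^2 + 3*s + 3)/(12*s^3 - 8*s^2 + 8)
Step 2 gives the fully reduced T(s), with no common factor left to cancel. The denominator's leading coefficient is 12, so divide each of its coefficients by 12 to get the monic form.

Hence the answer: s^3 - 2*s^2/3 + 2/3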